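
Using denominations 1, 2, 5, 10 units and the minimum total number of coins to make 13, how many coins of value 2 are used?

1

Greedy: take as many of the largest coin as possible, then repeat with the remainder.
13 = 1×10 + 1×2 + 1×1
Count of 2: 1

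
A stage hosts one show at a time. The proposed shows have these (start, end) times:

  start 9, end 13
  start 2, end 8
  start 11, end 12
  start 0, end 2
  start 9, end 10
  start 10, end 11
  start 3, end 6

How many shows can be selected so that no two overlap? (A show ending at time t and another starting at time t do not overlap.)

Sorted by end: (0,2)  (3,6)  (2,8)  (9,10)  (10,11)  (11,12)  (9,13)
take (0,2); take (3,6); skip (2,8); take (9,10); take (10,11); take (11,12).
Selected 5 shows.

5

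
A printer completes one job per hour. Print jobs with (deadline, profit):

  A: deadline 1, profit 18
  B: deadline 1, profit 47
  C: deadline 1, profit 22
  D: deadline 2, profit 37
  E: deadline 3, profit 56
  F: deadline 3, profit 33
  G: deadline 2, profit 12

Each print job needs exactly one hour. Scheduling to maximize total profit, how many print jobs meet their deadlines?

3

Sort by profit descending; place each in the latest free slot ≤ its deadline.
Profit order: E=56 B=47 D=37 F=33 C=22 A=18 G=12
Assign: E→slot 3, B→slot 1, D→slot 2, F skipped, C skipped, A skipped, G skipped.
Slots: [1:B] [2:D] [3:E]
3 of 7 scheduled.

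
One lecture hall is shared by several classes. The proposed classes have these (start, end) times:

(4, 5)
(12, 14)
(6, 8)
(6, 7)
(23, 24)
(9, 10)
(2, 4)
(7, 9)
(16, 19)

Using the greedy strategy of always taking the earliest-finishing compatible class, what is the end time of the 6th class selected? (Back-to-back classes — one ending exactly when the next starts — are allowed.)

By end time: (2,4), (4,5), (6,7), (6,8), (7,9), (9,10), (12,14), (16,19), (23,24).
Pick (2,4); next start ≥ 4 → (4,5); next start ≥ 5 → (6,7); next start ≥ 7 → (7,9); next start ≥ 9 → (9,10); next start ≥ 10 → (12,14); next start ≥ 14 → (16,19); next start ≥ 19 → (23,24).
Selected: (2,4) (4,5) (6,7) (7,9) (9,10) (12,14) (16,19) (23,24)

14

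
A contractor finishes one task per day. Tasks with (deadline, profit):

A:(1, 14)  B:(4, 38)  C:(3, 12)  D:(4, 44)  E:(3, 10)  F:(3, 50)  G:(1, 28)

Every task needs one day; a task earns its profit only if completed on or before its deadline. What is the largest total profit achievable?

160

By profit: F(d3,50), D(d4,44), B(d4,38), G(d1,28), A(d1,14), C(d3,12), E(d3,10)
F→slot 3; D→slot 4; B→slot 2; G→slot 1; A skipped; C skipped; E skipped.
Profit = 28 + 38 + 50 + 44 = 160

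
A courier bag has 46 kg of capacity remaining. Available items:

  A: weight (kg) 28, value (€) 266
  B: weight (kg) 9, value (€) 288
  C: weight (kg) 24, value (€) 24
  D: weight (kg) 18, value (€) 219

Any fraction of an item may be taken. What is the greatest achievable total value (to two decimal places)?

Ratios (sorted): B 32.00, D 12.17, A 9.50, C 1.00
take B (9 @ 288); take D (18 @ 219); take 19/28 of A → 180.50. Capacity used 46/46.
Total value = 687.50

687.50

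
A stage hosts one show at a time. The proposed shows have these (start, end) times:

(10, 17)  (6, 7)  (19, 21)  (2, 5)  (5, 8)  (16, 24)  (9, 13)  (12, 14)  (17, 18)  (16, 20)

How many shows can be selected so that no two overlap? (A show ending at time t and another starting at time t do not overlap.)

5

Order by finish time; keep every interval that doesn't clash with the previous kept one.
Sorted by end: (2,5)  (6,7)  (5,8)  (9,13)  (12,14)  (10,17)  (17,18)  (16,20)  (19,21)  (16,24)
take (2,5); take (6,7); skip (5,8); take (9,13); take (17,18); skip (16,20); take (19,21).
Selected 5 shows.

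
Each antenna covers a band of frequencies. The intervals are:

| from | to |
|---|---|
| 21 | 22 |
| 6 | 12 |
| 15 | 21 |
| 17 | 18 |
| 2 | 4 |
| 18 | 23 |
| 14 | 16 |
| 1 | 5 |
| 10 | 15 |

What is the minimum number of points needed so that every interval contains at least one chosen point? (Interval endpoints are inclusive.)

5

Process intervals by earliest right end; each time one isn't hit yet, stab at its right endpoint.
Sorted: [2,4] [1,5] [6,12] [10,15] [14,16] [17,18] [15,21] [21,22] [18,23]
{[2,4],[1,5]} hit by 4; {[6,12],[10,15]} hit by 12; {[14,16]} hit by 16; {[17,18],[15,21]} hit by 18; {[21,22],[18,23]} hit by 22.
Points: 4, 12, 16, 18, 22 (5 total).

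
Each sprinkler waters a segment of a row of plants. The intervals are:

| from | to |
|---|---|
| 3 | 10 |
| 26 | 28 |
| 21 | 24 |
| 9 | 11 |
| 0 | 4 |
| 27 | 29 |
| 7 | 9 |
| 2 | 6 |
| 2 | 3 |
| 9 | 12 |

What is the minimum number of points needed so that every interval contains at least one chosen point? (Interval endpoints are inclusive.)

4

Sorted: [2,3] [0,4] [2,6] [7,9] [3,10] [9,11] [9,12] [21,24] [26,28] [27,29]
{[2,3],[0,4],[2,6]} hit by 3; {[7,9],[3,10],[9,11],[9,12]} hit by 9; {[21,24]} hit by 24; {[26,28],[27,29]} hit by 28.
Points: 3, 9, 24, 28 (4 total).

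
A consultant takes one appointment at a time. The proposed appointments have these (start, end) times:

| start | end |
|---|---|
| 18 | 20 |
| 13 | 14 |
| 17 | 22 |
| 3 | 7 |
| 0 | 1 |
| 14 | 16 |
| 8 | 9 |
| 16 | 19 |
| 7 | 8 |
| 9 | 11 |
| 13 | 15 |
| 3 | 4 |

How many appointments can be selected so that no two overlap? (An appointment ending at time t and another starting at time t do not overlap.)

Greedy by earliest finish: after sorting by end time, pick each interval compatible with the last pick.
By end time: (0,1), (3,4), (3,7), (7,8), (8,9), (9,11), (13,14), (13,15), (14,16), (16,19), (18,20), (17,22).
Pick (0,1); next start ≥ 1 → (3,4); next start ≥ 4 → (7,8); next start ≥ 8 → (8,9); next start ≥ 9 → (9,11); next start ≥ 11 → (13,14); next start ≥ 14 → (14,16); next start ≥ 16 → (16,19).
Selected 8 appointments.

8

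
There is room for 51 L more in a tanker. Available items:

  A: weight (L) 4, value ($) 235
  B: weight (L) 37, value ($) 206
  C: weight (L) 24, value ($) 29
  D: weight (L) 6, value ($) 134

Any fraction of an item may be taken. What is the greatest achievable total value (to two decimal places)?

579.83

Sort by value per unit weight and fill in that order.
Ratios (sorted): A 58.75, D 22.33, B 5.57, C 1.21
take A (4 @ 235); take D (6 @ 134); take B (37 @ 206); take 4/24 of C → 4.83. Capacity used 51/51.
Total value = 579.83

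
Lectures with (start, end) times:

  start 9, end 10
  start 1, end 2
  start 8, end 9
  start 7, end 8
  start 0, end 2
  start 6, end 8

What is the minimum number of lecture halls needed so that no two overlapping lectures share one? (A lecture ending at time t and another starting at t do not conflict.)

2

Count concurrent intervals with a sweep; the peak is the room count.
starts: [0, 1, 6, 7, 8, 9]
ends:   [2, 2, 8, 8, 9, 10]
s0→1 s1→2  — peak 2.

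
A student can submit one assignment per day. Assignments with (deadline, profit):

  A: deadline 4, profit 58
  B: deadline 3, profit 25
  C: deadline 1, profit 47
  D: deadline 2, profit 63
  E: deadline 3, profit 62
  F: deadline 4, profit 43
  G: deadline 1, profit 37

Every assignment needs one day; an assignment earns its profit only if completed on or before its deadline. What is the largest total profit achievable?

By profit: D(d2,63), E(d3,62), A(d4,58), C(d1,47), F(d4,43), G(d1,37), B(d3,25)
D→slot 2; E→slot 3; A→slot 4; C→slot 1; F skipped; G skipped; B skipped.
Profit = 47 + 63 + 62 + 58 = 230

230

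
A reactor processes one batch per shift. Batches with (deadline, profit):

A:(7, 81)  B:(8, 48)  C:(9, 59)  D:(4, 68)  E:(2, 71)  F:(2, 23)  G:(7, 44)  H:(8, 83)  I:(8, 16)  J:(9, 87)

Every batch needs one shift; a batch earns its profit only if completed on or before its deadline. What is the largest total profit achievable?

Sort by profit descending; place each in the latest free slot ≤ its deadline.
By profit: J(d9,87), H(d8,83), A(d7,81), E(d2,71), D(d4,68), C(d9,59), B(d8,48), G(d7,44), F(d2,23), I(d8,16)
J→slot 9; H→slot 8; A→slot 7; E→slot 2; D→slot 4; C→slot 6; B→slot 5; G→slot 3; F→slot 1; I skipped.
Profit = 23 + 71 + 44 + 68 + 48 + 59 + 81 + 83 + 87 = 564

564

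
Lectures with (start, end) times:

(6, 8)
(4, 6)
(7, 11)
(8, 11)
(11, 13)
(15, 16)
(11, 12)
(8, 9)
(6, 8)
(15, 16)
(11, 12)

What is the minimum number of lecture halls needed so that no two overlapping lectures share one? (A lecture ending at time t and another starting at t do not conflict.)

The answer is the maximum number of intervals overlapping at any instant.
starts: [4, 6, 6, 7, 8, 8, 11, 11, 11, 15, 15]
ends:   [6, 8, 8, 9, 11, 11, 12, 12, 13, 16, 16]
s4→1 e6→0 s6→1 s6→2 s7→3  — peak 3.

3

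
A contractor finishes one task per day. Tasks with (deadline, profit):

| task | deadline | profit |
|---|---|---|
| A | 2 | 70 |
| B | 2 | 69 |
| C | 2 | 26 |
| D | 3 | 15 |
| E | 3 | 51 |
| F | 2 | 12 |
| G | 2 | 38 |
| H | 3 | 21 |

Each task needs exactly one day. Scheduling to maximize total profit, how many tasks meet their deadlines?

3

Profit order: A=70 B=69 E=51 G=38 C=26 H=21 D=15 F=12
Assign: A→slot 2, B→slot 1, E→slot 3, G skipped, C skipped, H skipped, D skipped, F skipped.
Slots: [1:B] [2:A] [3:E]
3 of 8 scheduled.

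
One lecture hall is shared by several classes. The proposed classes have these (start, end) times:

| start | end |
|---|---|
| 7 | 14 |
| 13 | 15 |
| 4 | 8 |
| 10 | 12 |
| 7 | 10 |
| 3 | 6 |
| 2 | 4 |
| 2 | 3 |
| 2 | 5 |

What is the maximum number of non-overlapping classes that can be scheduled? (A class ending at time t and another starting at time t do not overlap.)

5

Order by finish time; keep every interval that doesn't clash with the previous kept one.
By end time: (2,3), (2,4), (2,5), (3,6), (4,8), (7,10), (10,12), (7,14), (13,15).
Pick (2,3); next start ≥ 3 → (3,6); next start ≥ 6 → (7,10); next start ≥ 10 → (10,12); next start ≥ 12 → (13,15).
Selected 5 classes.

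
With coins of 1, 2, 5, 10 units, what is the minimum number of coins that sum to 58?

8

Use the largest denomination that fits, subtract, and repeat.
58 = 5×10 + 1×5 + 1×2 + 1×1
Total coins = 5 + 1 + 1 + 1 = 8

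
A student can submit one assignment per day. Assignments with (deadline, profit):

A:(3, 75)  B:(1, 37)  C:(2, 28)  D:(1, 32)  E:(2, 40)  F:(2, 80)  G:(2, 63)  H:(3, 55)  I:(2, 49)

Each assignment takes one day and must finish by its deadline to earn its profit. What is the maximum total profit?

Sort by profit descending; place each in the latest free slot ≤ its deadline.
Profit order: F=80 A=75 G=63 H=55 I=49 E=40 B=37 D=32 C=28
Assign: F→slot 2, A→slot 3, G→slot 1, H skipped, I skipped, E skipped, B skipped, D skipped, C skipped.
Slots: [1:G] [2:F] [3:A]
Profit = 63 + 80 + 75 = 218

218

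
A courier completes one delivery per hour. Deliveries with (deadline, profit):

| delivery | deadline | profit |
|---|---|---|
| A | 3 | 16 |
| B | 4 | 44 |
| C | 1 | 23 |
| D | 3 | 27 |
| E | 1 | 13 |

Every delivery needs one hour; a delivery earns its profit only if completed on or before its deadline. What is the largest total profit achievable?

110

Sort by profit descending; place each in the latest free slot ≤ its deadline.
Profit order: B=44 D=27 C=23 A=16 E=13
Assign: B→slot 4, D→slot 3, C→slot 1, A→slot 2, E skipped.
Slots: [1:C] [2:A] [3:D] [4:B]
Profit = 23 + 16 + 27 + 44 = 110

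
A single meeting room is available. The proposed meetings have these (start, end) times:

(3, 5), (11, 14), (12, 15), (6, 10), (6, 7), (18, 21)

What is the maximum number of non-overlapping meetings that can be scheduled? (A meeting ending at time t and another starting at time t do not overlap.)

4

By end time: (3,5), (6,7), (6,10), (11,14), (12,15), (18,21).
Pick (3,5); next start ≥ 5 → (6,7); next start ≥ 7 → (11,14); next start ≥ 14 → (18,21).
Selected 4 meetings.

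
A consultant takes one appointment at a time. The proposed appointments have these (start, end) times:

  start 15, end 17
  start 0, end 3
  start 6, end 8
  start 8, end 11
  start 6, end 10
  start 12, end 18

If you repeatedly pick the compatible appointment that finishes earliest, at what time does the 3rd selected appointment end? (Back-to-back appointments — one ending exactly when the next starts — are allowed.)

11

Sorted by end: (0,3)  (6,8)  (6,10)  (8,11)  (15,17)  (12,18)
take (0,3); take (6,8); take (8,11); take (15,17); skip (12,18).
Selected: (0,3) (6,8) (8,11) (15,17)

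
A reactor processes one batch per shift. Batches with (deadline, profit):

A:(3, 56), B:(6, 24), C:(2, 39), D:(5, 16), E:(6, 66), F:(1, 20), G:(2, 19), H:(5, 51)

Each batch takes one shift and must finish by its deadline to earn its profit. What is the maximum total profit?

By profit: E(d6,66), A(d3,56), H(d5,51), C(d2,39), B(d6,24), F(d1,20), G(d2,19), D(d5,16)
E→slot 6; A→slot 3; H→slot 5; C→slot 2; B→slot 4; F→slot 1; G skipped; D skipped.
Profit = 20 + 39 + 56 + 24 + 51 + 66 = 256

256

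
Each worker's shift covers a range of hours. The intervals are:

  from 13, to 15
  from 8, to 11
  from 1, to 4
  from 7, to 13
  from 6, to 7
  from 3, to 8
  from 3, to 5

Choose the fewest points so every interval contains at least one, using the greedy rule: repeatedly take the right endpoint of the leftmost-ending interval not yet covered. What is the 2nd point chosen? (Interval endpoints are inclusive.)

7

Process intervals by earliest right end; each time one isn't hit yet, stab at its right endpoint.
Sorted: [1,4] [3,5] [6,7] [3,8] [8,11] [7,13] [13,15]
{[1,4],[3,5]} hit by 4; {[6,7],[3,8]} hit by 7; {[8,11],[7,13]} hit by 11; {[13,15]} hit by 15.
Points: 4, 7, 11, 15 (4 total).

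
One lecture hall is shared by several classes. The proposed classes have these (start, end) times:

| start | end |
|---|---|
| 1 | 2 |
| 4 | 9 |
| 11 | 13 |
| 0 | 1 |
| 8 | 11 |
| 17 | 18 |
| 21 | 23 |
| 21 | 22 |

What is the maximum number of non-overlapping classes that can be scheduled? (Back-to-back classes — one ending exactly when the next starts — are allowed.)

6

Greedy by earliest finish: after sorting by end time, pick each interval compatible with the last pick.
By end time: (0,1), (1,2), (4,9), (8,11), (11,13), (17,18), (21,22), (21,23).
Pick (0,1); next start ≥ 1 → (1,2); next start ≥ 2 → (4,9); next start ≥ 9 → (11,13); next start ≥ 13 → (17,18); next start ≥ 18 → (21,22).
Selected 6 classes.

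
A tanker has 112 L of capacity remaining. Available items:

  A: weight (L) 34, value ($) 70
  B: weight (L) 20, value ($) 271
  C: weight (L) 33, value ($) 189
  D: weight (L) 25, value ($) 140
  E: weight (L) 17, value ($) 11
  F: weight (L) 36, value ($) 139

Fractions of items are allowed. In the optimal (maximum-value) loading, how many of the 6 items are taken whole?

3

Sort by value per unit weight and fill in that order.
Ratios (sorted): B 13.55, C 5.73, D 5.60, F 3.86, A 2.06, E 0.65
take B (20 @ 271); take C (33 @ 189); take D (25 @ 140); take 34/36 of F → 131.28. Capacity used 112/112.
3 item(s) taken whole; one partial (take 34/36 of F).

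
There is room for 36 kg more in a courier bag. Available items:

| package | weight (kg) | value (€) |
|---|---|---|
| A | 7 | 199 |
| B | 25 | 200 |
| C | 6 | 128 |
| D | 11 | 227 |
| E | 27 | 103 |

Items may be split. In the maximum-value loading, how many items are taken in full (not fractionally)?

Order: A (199/7=28.43) > C (128/6=21.33) > D (227/11=20.64) > B (200/25=8.00) > E (103/27=3.81)
Fill: take A (7 @ 199) → take C (6 @ 128) → take D (11 @ 227) → take 12/25 of B → 96.00; 36/36 used.
3 item(s) taken whole; one partial (take 12/25 of B).

3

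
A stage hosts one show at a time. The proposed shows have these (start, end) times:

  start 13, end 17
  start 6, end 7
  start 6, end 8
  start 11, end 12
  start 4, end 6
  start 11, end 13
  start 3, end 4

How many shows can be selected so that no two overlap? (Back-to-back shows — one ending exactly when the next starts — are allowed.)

Sort by end time and greedily take each interval whose start is ≥ the last chosen end.
Sorted by end: (3,4)  (4,6)  (6,7)  (6,8)  (11,12)  (11,13)  (13,17)
take (3,4); take (4,6); take (6,7); take (11,12); take (13,17).
Selected 5 shows.

5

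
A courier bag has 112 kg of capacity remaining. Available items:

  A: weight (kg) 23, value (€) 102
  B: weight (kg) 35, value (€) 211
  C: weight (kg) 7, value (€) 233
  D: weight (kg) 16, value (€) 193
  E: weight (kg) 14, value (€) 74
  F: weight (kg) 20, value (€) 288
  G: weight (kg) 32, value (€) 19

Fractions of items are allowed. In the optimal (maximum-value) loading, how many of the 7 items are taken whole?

Sort by value per unit weight and fill in that order.
Ratios (sorted): C 33.29, F 14.40, D 12.06, B 6.03, E 5.29, A 4.43, G 0.59
take C (7 @ 233); take F (20 @ 288); take D (16 @ 193); take B (35 @ 211); take E (14 @ 74); take 20/23 of A → 88.70. Capacity used 112/112.
5 item(s) taken whole; one partial (take 20/23 of A).

5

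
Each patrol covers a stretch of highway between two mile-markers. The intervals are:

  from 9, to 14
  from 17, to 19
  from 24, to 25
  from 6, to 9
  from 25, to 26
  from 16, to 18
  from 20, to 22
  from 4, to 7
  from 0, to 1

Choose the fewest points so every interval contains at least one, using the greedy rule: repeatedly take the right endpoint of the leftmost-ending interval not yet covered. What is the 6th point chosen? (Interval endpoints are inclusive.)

By right end: [0,1]  [4,7]  [6,9]  [9,14]  [16,18]  [17,19]  [20,22]  [24,25]  [25,26]
[0,1] uncovered → point at 1; [4,7] uncovered → point at 7; [9,14] uncovered → point at 14; [16,18] uncovered → point at 18; [20,22] uncovered → point at 22; [24,25] uncovered → point at 25.
Points: 1, 7, 14, 18, 22, 25 (6 total).

25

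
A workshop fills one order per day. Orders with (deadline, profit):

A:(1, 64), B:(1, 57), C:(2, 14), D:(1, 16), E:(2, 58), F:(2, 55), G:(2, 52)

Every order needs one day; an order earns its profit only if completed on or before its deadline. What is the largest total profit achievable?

122

Profit order: A=64 E=58 B=57 F=55 G=52 D=16 C=14
Assign: A→slot 1, E→slot 2, B skipped, F skipped, G skipped, D skipped, C skipped.
Slots: [1:A] [2:E]
Profit = 64 + 58 = 122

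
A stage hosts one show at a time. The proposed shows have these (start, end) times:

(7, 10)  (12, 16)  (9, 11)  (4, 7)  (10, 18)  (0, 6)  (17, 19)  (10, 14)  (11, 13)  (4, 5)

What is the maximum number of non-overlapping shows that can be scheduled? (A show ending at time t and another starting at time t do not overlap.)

4

By end time: (4,5), (0,6), (4,7), (7,10), (9,11), (11,13), (10,14), (12,16), (10,18), (17,19).
Pick (4,5); next start ≥ 5 → (7,10); next start ≥ 10 → (11,13); next start ≥ 13 → (17,19).
Selected 4 shows.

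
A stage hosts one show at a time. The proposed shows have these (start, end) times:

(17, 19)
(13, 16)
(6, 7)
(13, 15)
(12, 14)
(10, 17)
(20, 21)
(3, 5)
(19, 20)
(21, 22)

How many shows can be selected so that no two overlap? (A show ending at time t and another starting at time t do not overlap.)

Order by finish time; keep every interval that doesn't clash with the previous kept one.
By end time: (3,5), (6,7), (12,14), (13,15), (13,16), (10,17), (17,19), (19,20), (20,21), (21,22).
Pick (3,5); next start ≥ 5 → (6,7); next start ≥ 7 → (12,14); next start ≥ 14 → (17,19); next start ≥ 19 → (19,20); next start ≥ 20 → (20,21); next start ≥ 21 → (21,22).
Selected 7 shows.

7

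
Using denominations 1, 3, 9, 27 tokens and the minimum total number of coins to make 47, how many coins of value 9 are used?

Greedy: take as many of the largest coin as possible, then repeat with the remainder.
47 − 1×27→20 − 2×9→2 − 2×1→0
Count of 9: 2

2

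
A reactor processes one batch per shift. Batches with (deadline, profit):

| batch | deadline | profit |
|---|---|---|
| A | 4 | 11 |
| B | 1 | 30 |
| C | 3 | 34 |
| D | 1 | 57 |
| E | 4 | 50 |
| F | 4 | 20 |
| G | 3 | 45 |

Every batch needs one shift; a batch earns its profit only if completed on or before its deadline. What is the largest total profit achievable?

186

Take jobs in profit order; each goes to the latest open slot no later than its deadline.
Profit order: D=57 E=50 G=45 C=34 B=30 F=20 A=11
Assign: D→slot 1, E→slot 4, G→slot 3, C→slot 2, B skipped, F skipped, A skipped.
Slots: [1:D] [2:C] [3:G] [4:E]
Profit = 57 + 34 + 45 + 50 = 186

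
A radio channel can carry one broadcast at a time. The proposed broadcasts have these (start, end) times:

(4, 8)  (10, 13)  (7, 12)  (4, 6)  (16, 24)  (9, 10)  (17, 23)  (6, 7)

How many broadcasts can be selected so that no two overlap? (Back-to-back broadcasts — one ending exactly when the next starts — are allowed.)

Sort by end time and greedily take each interval whose start is ≥ the last chosen end.
By end time: (4,6), (6,7), (4,8), (9,10), (7,12), (10,13), (17,23), (16,24).
Pick (4,6); next start ≥ 6 → (6,7); next start ≥ 7 → (9,10); next start ≥ 10 → (10,13); next start ≥ 13 → (17,23).
Selected 5 broadcasts.

5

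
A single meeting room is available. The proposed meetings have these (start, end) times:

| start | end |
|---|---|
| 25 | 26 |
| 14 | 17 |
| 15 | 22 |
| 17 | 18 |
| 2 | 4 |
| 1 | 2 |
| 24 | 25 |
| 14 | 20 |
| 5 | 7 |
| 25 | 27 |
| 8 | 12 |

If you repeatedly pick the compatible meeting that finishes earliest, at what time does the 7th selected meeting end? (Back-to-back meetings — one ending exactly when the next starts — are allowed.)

25

Greedy by earliest finish: after sorting by end time, pick each interval compatible with the last pick.
Sorted by end: (1,2)  (2,4)  (5,7)  (8,12)  (14,17)  (17,18)  (14,20)  (15,22)  (24,25)  (25,26)  (25,27)
take (1,2); take (2,4); take (5,7); take (8,12); take (14,17); take (17,18); skip (15,22); take (24,25); take (25,26); skip (25,27).
Selected: (1,2) (2,4) (5,7) (8,12) (14,17) (17,18) (24,25) (25,26)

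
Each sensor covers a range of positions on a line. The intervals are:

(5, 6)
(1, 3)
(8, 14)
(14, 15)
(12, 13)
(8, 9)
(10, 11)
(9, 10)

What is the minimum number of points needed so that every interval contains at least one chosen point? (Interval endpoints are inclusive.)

6

Sort by right endpoint; whenever an interval is uncovered, place a point at its right end.
Sorted: [1,3] [5,6] [8,9] [9,10] [10,11] [12,13] [8,14] [14,15]
{[1,3]} hit by 3; {[5,6]} hit by 6; {[8,9],[9,10]} hit by 9; {[10,11]} hit by 11; {[12,13],[8,14]} hit by 13; {[14,15]} hit by 15.
Points: 3, 6, 9, 11, 13, 15 (6 total).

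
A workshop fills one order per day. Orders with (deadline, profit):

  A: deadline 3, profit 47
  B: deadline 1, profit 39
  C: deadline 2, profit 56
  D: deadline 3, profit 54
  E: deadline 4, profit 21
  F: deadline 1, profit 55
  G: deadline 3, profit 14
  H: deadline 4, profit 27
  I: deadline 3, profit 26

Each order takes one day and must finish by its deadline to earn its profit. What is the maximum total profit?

Take jobs in profit order; each goes to the latest open slot no later than its deadline.
By profit: C(d2,56), F(d1,55), D(d3,54), A(d3,47), B(d1,39), H(d4,27), I(d3,26), E(d4,21), G(d3,14)
C→slot 2; F→slot 1; D→slot 3; A skipped; B skipped; H→slot 4; I skipped; E skipped; G skipped.
Profit = 55 + 56 + 54 + 27 = 192

192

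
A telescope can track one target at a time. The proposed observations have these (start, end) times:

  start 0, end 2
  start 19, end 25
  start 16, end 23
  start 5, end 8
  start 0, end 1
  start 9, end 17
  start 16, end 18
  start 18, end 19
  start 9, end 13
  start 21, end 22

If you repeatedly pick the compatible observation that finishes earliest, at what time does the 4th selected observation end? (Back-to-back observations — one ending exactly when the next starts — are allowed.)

18

By end time: (0,1), (0,2), (5,8), (9,13), (9,17), (16,18), (18,19), (21,22), (16,23), (19,25).
Pick (0,1); next start ≥ 1 → (5,8); next start ≥ 8 → (9,13); next start ≥ 13 → (16,18); next start ≥ 18 → (18,19); next start ≥ 19 → (21,22).
Selected: (0,1) (5,8) (9,13) (16,18) (18,19) (21,22)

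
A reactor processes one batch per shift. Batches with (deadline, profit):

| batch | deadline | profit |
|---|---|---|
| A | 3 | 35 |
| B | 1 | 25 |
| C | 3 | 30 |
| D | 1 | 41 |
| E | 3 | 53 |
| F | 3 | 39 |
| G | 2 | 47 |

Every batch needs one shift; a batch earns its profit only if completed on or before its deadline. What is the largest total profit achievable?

141

Sort by profit descending; place each in the latest free slot ≤ its deadline.
Profit order: E=53 G=47 D=41 F=39 A=35 C=30 B=25
Assign: E→slot 3, G→slot 2, D→slot 1, F skipped, A skipped, C skipped, B skipped.
Slots: [1:D] [2:G] [3:E]
Profit = 41 + 47 + 53 = 141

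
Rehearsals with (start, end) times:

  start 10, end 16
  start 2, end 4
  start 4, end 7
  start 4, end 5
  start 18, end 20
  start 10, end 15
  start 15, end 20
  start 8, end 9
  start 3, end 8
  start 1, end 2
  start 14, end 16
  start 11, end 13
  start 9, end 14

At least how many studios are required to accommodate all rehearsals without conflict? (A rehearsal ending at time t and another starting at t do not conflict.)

Events (time:±→running): 1:+→1 2:-→0 2:+→1 3:+→2 4:-→1 4:+→2 4:+→3 5:-→2 7:-→1 8:-→0 8:+→1 9:-→0 9:+→1 10:+→2 10:+→3 11:+→4 … peak 4.

4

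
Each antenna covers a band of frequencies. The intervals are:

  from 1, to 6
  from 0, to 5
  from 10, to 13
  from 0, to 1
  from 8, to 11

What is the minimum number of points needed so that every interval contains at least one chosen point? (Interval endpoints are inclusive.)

By right end: [0,1]  [0,5]  [1,6]  [8,11]  [10,13]
[0,1] uncovered → point at 1; [8,11] uncovered → point at 11.
Points: 1, 11 (2 total).

2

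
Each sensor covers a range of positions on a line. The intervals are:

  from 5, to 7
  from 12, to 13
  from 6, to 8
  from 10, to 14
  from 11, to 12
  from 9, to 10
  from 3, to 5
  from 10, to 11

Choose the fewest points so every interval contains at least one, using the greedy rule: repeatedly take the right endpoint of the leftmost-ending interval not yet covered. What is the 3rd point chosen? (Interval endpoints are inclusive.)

10

Sorted: [3,5] [5,7] [6,8] [9,10] [10,11] [11,12] [12,13] [10,14]
{[3,5],[5,7]} hit by 5; {[6,8]} hit by 8; {[9,10],[10,11]} hit by 10; {[11,12],[12,13],[10,14]} hit by 12.
Points: 5, 8, 10, 12 (4 total).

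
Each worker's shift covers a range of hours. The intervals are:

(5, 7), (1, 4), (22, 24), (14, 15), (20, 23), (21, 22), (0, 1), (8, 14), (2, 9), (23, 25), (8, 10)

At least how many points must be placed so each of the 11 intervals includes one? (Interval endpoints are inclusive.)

Sorted: [0,1] [1,4] [5,7] [2,9] [8,10] [8,14] [14,15] [21,22] [20,23] [22,24] [23,25]
{[0,1],[1,4]} hit by 1; {[5,7],[2,9]} hit by 7; {[8,10],[8,14]} hit by 10; {[14,15]} hit by 15; {[21,22],[20,23],[22,24]} hit by 22; {[23,25]} hit by 25.
Points: 1, 7, 10, 15, 22, 25 (6 total).

6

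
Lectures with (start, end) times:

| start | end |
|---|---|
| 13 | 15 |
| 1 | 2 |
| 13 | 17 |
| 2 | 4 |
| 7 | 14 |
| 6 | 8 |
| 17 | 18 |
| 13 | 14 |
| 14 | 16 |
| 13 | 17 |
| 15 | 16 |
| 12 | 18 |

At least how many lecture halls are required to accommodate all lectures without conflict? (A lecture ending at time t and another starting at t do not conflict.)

6

The answer is the maximum number of intervals overlapping at any instant.
starts: [1, 2, 6, 7, 12, 13, 13, 13, 13, 14, 15, 17]
ends:   [2, 4, 8, 14, 14, 15, 16, 16, 17, 17, 18, 18]
s1→1 e2→0 s2→1 e4→0 s6→1 s7→2 e8→1 s12→2 s13→3 s13→4 s13→5 s13→6  — peak 6.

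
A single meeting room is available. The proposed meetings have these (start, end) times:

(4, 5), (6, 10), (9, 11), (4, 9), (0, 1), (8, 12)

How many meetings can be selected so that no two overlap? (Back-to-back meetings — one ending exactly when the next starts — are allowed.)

Order by finish time; keep every interval that doesn't clash with the previous kept one.
By end time: (0,1), (4,5), (4,9), (6,10), (9,11), (8,12).
Pick (0,1); next start ≥ 1 → (4,5); next start ≥ 5 → (6,10).
Selected 3 meetings.

3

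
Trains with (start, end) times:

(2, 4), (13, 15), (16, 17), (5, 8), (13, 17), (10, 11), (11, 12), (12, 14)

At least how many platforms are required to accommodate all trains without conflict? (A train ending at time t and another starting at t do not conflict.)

starts: [2, 5, 10, 11, 12, 13, 13, 16]
ends:   [4, 8, 11, 12, 14, 15, 17, 17]
s2→1 e4→0 s5→1 e8→0 s10→1 e11→0 s11→1 e12→0 s12→1 s13→2 s13→3  — peak 3.

3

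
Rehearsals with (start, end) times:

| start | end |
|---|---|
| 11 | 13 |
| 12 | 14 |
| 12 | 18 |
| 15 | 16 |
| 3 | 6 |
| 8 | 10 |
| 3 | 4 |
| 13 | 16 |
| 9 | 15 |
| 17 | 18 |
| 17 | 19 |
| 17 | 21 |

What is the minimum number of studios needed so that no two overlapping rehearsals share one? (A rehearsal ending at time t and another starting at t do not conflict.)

4

The answer is the maximum number of intervals overlapping at any instant.
starts: [3, 3, 8, 9, 11, 12, 12, 13, 15, 17, 17, 17]
ends:   [4, 6, 10, 13, 14, 15, 16, 16, 18, 18, 19, 21]
s3→1 s3→2 e4→1 e6→0 s8→1 s9→2 e10→1 s11→2 s12→3 s12→4  — peak 4.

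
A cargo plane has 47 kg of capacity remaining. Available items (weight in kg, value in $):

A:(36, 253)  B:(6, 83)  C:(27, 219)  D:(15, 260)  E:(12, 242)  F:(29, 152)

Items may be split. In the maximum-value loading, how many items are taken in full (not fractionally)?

Order: E (242/12=20.17) > D (260/15=17.33) > B (83/6=13.83) > C (219/27=8.11) > A (253/36=7.03) > F (152/29=5.24)
Fill: take E (12 @ 242) → take D (15 @ 260) → take B (6 @ 83) → take 14/27 of C → 113.56; 47/47 used.
3 item(s) taken whole; one partial (take 14/27 of C).

3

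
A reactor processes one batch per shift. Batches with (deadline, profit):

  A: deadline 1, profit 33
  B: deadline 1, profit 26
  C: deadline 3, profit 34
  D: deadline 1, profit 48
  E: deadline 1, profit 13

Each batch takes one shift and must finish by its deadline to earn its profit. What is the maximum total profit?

By profit: D(d1,48), C(d3,34), A(d1,33), B(d1,26), E(d1,13)
D→slot 1; C→slot 3; A skipped; B skipped; E skipped.
Profit = 48 + 34 = 82

82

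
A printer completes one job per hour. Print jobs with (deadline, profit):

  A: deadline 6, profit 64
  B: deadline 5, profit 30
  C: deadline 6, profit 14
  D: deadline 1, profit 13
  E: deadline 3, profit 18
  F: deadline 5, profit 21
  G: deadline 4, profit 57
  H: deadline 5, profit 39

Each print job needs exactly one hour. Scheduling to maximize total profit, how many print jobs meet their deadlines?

6

Sort by profit descending; place each in the latest free slot ≤ its deadline.
Profit order: A=64 G=57 H=39 B=30 F=21 E=18 C=14 D=13
Assign: A→slot 6, G→slot 4, H→slot 5, B→slot 3, F→slot 2, E→slot 1, C skipped, D skipped.
Slots: [1:E] [2:F] [3:B] [4:G] [5:H] [6:A]
6 of 8 scheduled.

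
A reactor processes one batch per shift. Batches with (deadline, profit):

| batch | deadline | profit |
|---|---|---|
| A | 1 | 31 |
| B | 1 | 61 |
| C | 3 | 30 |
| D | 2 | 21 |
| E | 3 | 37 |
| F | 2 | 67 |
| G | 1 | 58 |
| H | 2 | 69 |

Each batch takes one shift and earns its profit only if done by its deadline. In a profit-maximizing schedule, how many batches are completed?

Profit order: H=69 F=67 B=61 G=58 E=37 A=31 C=30 D=21
Assign: H→slot 2, F→slot 1, B skipped, G skipped, E→slot 3, A skipped, C skipped, D skipped.
Slots: [1:F] [2:H] [3:E]
3 of 8 scheduled.

3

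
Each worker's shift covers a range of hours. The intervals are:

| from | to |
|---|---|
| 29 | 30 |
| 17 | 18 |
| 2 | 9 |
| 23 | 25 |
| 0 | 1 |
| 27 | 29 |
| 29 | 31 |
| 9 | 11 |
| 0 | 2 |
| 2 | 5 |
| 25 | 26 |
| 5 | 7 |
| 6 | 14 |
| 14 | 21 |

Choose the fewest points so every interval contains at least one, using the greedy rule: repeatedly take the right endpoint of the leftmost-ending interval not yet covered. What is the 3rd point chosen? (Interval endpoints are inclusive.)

11

By right end: [0,1]  [0,2]  [2,5]  [5,7]  [2,9]  [9,11]  [6,14]  [17,18]  [14,21]  [23,25]  [25,26]  [27,29]  [29,30]  [29,31]
[0,1] uncovered → point at 1; [2,5] uncovered → point at 5; [9,11] uncovered → point at 11; [17,18] uncovered → point at 18; [23,25] uncovered → point at 25; [27,29] uncovered → point at 29.
Points: 1, 5, 11, 18, 25, 29 (6 total).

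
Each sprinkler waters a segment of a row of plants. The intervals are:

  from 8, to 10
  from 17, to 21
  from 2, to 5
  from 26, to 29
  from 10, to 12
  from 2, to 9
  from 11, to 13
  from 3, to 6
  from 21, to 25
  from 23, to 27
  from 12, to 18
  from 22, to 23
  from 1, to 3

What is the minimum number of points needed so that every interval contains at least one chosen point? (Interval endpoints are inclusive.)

6

Sort by right endpoint; whenever an interval is uncovered, place a point at its right end.
By right end: [1,3]  [2,5]  [3,6]  [2,9]  [8,10]  [10,12]  [11,13]  [12,18]  [17,21]  [22,23]  [21,25]  [23,27]  [26,29]
[1,3] uncovered → point at 3; [8,10] uncovered → point at 10; [11,13] uncovered → point at 13; [17,21] uncovered → point at 21; [22,23] uncovered → point at 23; [26,29] uncovered → point at 29.
Points: 3, 10, 13, 21, 23, 29 (6 total).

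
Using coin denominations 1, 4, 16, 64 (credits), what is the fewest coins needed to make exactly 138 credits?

6

Greedy: take as many of the largest coin as possible, then repeat with the remainder.
138 = 2×64 + 2×4 + 2×1
Total coins = 2 + 2 + 2 = 6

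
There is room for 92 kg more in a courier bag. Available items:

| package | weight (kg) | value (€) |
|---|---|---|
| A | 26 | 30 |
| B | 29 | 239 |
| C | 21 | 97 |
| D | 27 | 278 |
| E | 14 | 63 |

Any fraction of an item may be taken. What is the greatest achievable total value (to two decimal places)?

Greedy by value/weight ratio, highest first.
Ratios (sorted): D 10.30, B 8.24, C 4.62, E 4.50, A 1.15
take D (27 @ 278); take B (29 @ 239); take C (21 @ 97); take E (14 @ 63); take 1/26 of A → 1.15. Capacity used 92/92.
Total value = 678.15

678.15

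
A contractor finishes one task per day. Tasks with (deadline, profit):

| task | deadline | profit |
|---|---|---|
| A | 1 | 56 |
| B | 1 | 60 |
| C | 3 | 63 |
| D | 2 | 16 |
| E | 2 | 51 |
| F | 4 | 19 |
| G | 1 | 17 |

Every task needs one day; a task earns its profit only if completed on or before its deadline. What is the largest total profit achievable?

193

By profit: C(d3,63), B(d1,60), A(d1,56), E(d2,51), F(d4,19), G(d1,17), D(d2,16)
C→slot 3; B→slot 1; A skipped; E→slot 2; F→slot 4; G skipped; D skipped.
Profit = 60 + 51 + 63 + 19 = 193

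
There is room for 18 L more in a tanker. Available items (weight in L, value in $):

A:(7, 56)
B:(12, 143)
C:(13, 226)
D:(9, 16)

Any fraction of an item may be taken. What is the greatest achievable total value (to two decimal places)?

Ratios (sorted): C 17.38, B 11.92, A 8.00, D 1.78
take C (13 @ 226); take 5/12 of B → 59.58. Capacity used 18/18.
Total value = 285.58

285.58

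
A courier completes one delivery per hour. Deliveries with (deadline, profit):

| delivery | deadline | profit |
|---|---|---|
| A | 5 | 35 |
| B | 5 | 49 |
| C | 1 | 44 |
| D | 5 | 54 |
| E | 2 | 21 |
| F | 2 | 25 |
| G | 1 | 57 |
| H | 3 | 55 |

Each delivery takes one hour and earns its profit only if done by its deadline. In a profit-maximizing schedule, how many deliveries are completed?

5

Sort by profit descending; place each in the latest free slot ≤ its deadline.
By profit: G(d1,57), H(d3,55), D(d5,54), B(d5,49), C(d1,44), A(d5,35), F(d2,25), E(d2,21)
G→slot 1; H→slot 3; D→slot 5; B→slot 4; C skipped; A→slot 2; F skipped; E skipped.
5 of 8 scheduled.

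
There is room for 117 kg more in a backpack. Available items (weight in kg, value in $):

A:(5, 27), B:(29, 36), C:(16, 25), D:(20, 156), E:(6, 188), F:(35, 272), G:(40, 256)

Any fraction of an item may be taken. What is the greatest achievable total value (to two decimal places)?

916.19

Ratios (sorted): E 31.33, D 7.80, F 7.77, G 6.40, A 5.40, C 1.56, B 1.24
take E (6 @ 188); take D (20 @ 156); take F (35 @ 272); take G (40 @ 256); take A (5 @ 27); take 11/16 of C → 17.19. Capacity used 117/117.
Total value = 916.19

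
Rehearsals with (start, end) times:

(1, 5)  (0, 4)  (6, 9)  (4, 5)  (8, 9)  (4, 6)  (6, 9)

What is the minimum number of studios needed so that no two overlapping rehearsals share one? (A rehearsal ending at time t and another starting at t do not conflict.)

3

Events (time:±→running): 0:+→1 1:+→2 4:-→1 4:+→2 4:+→3 … peak 3.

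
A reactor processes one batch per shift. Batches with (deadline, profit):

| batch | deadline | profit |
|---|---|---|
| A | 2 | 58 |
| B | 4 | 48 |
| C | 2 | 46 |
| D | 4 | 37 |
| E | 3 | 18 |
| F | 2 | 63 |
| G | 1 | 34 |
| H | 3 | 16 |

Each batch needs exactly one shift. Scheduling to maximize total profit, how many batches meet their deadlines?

4

Sort by profit descending; place each in the latest free slot ≤ its deadline.
By profit: F(d2,63), A(d2,58), B(d4,48), C(d2,46), D(d4,37), G(d1,34), E(d3,18), H(d3,16)
F→slot 2; A→slot 1; B→slot 4; C skipped; D→slot 3; G skipped; E skipped; H skipped.
4 of 8 scheduled.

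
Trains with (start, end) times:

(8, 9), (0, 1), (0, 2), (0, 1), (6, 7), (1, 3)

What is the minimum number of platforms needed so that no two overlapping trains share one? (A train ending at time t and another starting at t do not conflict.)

3

The answer is the maximum number of intervals overlapping at any instant.
starts: [0, 0, 0, 1, 6, 8]
ends:   [1, 1, 2, 3, 7, 9]
s0→1 s0→2 s0→3  — peak 3.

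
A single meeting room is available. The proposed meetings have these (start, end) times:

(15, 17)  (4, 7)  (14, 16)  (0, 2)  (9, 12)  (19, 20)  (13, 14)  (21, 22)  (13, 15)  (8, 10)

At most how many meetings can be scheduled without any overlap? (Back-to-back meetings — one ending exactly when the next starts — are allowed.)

Sort by end time and greedily take each interval whose start is ≥ the last chosen end.
By end time: (0,2), (4,7), (8,10), (9,12), (13,14), (13,15), (14,16), (15,17), (19,20), (21,22).
Pick (0,2); next start ≥ 2 → (4,7); next start ≥ 7 → (8,10); next start ≥ 10 → (13,14); next start ≥ 14 → (14,16); next start ≥ 16 → (19,20); next start ≥ 20 → (21,22).
Selected 7 meetings.

7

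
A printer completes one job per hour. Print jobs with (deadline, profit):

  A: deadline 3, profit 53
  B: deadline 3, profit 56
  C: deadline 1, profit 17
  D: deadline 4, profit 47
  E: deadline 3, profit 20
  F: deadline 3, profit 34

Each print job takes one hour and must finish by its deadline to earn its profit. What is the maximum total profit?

190

Take jobs in profit order; each goes to the latest open slot no later than its deadline.
By profit: B(d3,56), A(d3,53), D(d4,47), F(d3,34), E(d3,20), C(d1,17)
B→slot 3; A→slot 2; D→slot 4; F→slot 1; E skipped; C skipped.
Profit = 34 + 53 + 56 + 47 = 190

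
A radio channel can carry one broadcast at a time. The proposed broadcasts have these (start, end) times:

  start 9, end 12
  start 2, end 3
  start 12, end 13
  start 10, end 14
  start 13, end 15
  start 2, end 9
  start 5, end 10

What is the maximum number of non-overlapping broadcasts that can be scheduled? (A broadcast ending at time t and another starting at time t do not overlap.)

Sort by end time and greedily take each interval whose start is ≥ the last chosen end.
By end time: (2,3), (2,9), (5,10), (9,12), (12,13), (10,14), (13,15).
Pick (2,3); next start ≥ 3 → (5,10); next start ≥ 10 → (12,13); next start ≥ 13 → (13,15).
Selected 4 broadcasts.

4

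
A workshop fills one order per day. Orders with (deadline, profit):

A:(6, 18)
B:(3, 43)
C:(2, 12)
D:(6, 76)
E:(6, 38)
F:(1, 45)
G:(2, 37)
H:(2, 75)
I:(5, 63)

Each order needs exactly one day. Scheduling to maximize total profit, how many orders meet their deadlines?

Sort by profit descending; place each in the latest free slot ≤ its deadline.
By profit: D(d6,76), H(d2,75), I(d5,63), F(d1,45), B(d3,43), E(d6,38), G(d2,37), A(d6,18), C(d2,12)
D→slot 6; H→slot 2; I→slot 5; F→slot 1; B→slot 3; E→slot 4; G skipped; A skipped; C skipped.
6 of 9 scheduled.

6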